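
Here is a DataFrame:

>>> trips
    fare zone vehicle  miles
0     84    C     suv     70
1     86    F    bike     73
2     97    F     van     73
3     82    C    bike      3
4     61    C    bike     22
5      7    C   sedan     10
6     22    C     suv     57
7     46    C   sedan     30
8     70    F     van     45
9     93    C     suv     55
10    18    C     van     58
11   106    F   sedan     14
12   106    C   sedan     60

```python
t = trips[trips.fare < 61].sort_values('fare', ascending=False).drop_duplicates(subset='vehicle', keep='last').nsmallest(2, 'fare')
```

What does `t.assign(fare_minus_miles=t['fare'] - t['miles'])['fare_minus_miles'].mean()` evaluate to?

-21.5

filter rows where fare < 61:
    fare zone vehicle  miles
5      7    C   sedan     10
6     22    C     suv     57
7     46    C   sedan     30
10    18    C     van     58
sort by fare descending:
    fare zone vehicle  miles
7     46    C   sedan     30
6     22    C     suv     57
10    18    C     van     58
5      7    C   sedan     10
drop duplicate vehicle (keep=last):
    fare zone vehicle  miles
6     22    C     suv     57
10    18    C     van     58
5      7    C   sedan     10
take 2 rows with smallest fare:
    fare zone vehicle  miles
5      7    C   sedan     10
10    18    C     van     58
add column fare_minus_miles = t['fare'] - t['miles']:
    fare zone vehicle  miles  fare_minus_miles
5      7    C   sedan     10                -3
10    18    C     van     58               -40
Hence -21.5.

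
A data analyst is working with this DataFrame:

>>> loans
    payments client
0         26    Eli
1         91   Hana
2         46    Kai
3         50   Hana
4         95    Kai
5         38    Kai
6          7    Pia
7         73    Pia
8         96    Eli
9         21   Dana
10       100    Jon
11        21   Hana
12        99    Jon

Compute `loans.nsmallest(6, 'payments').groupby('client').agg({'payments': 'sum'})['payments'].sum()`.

take 6 rows with smallest payments:
    payments client
6          7    Pia
9         21   Dana
11        21   Hana
0         26    Eli
5         38    Kai
2         46    Kai
group by client, sum of payments:
        payments
client          
Dana          21
Eli           26
Hana          21
Kai           84
Pia            7
Taking the sum of column 'payments' gives 159.

159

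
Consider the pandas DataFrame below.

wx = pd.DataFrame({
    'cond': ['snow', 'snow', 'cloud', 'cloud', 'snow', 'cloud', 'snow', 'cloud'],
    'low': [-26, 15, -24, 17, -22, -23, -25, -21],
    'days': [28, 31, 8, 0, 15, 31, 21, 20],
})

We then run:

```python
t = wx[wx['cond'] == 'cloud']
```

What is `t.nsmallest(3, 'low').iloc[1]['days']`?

31

filter rows where cond == 'cloud':
    cond  low  days
2  cloud  -24     8
3  cloud   17     0
5  cloud  -23    31
7  cloud  -21    20
take 3 rows with smallest low:
    cond  low  days
2  cloud  -24     8
5  cloud  -23    31
7  cloud  -21    20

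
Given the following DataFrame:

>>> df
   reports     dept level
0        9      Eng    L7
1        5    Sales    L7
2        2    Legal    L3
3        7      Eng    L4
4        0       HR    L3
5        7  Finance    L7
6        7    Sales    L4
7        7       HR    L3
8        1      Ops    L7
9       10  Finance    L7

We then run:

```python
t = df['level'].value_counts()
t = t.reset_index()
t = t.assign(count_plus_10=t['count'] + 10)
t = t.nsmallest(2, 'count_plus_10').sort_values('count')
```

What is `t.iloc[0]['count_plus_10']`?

value_counts of level:
level
L7    5
L3    3
L4    2
Name: count, dtype: int64
reset_index():
  level  count
0    L7      5
1    L3      3
2    L4      2
add column count_plus_10 = t['count'] + 10:
  level  count  count_plus_10
0    L7      5             15
1    L3      3             13
2    L4      2             12
take 2 rows with smallest count_plus_10:
  level  count  count_plus_10
2    L4      2             12
1    L3      3             13
sort by count:
  level  count  count_plus_10
2    L4      2             12
1    L3      3             13
Taking the value at position 0, column 'count_plus_10' gives 12.

12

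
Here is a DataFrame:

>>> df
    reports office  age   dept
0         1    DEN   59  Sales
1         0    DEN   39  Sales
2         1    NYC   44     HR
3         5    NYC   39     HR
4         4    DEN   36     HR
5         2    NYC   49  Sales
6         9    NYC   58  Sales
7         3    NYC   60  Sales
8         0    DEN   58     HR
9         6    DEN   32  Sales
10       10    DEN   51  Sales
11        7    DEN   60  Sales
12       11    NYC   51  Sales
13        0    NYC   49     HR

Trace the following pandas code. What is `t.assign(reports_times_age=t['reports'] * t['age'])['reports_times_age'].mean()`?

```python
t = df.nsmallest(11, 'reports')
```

121.090909091

take 11 rows with smallest reports:
    reports office  age   dept
1         0    DEN   39  Sales
8         0    DEN   58     HR
13        0    NYC   49     HR
0         1    DEN   59  Sales
2         1    NYC   44     HR
5         2    NYC   49  Sales
7         3    NYC   60  Sales
4         4    DEN   36     HR
3         5    NYC   39     HR
9         6    DEN   32  Sales
11        7    DEN   60  Sales
add column reports_times_age = t['reports'] * t['age']:
    reports office  age   dept  reports_times_age
1         0    DEN   39  Sales                  0
8         0    DEN   58     HR                  0
13        0    NYC   49     HR                  0
0         1    DEN   59  Sales                 59
2         1    NYC   44     HR                 44
5         2    NYC   49  Sales                 98
7         3    NYC   60  Sales                180
4         4    DEN   36     HR                144
3         5    NYC   39     HR                195
9         6    DEN   32  Sales                192
11        7    DEN   60  Sales                420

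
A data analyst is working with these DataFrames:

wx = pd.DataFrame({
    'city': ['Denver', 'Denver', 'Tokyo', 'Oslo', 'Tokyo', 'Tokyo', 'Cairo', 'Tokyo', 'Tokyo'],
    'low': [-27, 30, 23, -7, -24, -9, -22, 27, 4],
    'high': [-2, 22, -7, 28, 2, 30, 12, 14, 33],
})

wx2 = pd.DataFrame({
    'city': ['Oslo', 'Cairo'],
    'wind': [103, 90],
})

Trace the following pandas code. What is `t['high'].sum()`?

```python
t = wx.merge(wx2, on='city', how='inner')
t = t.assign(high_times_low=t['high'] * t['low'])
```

40

merge on 'city' (how='inner') → 2 rows:
    city  low  high  wind
0   Oslo   -7    28   103
1  Cairo  -22    12    90
add column high_times_low = t['high'] * t['low']:
    city  low  high  wind  high_times_low
0   Oslo   -7    28   103            -196
1  Cairo  -22    12    90            -264
So sum() = 40.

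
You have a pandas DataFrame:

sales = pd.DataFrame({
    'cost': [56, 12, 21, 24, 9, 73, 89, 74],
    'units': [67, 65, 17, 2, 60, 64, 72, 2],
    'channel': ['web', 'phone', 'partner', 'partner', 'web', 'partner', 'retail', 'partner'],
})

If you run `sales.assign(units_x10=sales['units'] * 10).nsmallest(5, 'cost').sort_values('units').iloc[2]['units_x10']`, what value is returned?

600

add column units_x10 = sales['units'] * 10:
   cost  units  channel  units_x10
0    56     67      web        670
1    12     65    phone        650
2    21     17  partner        170
3    24      2  partner         20
4     9     60      web        600
5    73     64  partner        640
6    89     72   retail        720
7    74      2  partner         20
take 5 rows with smallest cost:
   cost  units  channel  units_x10
4     9     60      web        600
1    12     65    phone        650
2    21     17  partner        170
3    24      2  partner         20
0    56     67      web        670
sort by units:
   cost  units  channel  units_x10
3    24      2  partner         20
2    21     17  partner        170
4     9     60      web        600
1    12     65    phone        650
0    56     67      web        670
Hence 600.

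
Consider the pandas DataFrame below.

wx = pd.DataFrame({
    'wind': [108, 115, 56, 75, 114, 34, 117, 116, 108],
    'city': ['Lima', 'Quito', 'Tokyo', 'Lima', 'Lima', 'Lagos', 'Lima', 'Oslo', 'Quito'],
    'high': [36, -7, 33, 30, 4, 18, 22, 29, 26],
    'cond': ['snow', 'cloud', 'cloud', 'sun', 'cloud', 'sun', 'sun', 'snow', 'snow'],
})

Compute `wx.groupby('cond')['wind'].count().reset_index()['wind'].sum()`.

9

group by cond, count of wind:
cond
cloud    3
snow     3
sun      3
Name: wind, dtype: int64
reset_index():
    cond  wind
0  cloud     3
1   snow     3
2    sun     3
Finally, sum of column 'wind' = 9.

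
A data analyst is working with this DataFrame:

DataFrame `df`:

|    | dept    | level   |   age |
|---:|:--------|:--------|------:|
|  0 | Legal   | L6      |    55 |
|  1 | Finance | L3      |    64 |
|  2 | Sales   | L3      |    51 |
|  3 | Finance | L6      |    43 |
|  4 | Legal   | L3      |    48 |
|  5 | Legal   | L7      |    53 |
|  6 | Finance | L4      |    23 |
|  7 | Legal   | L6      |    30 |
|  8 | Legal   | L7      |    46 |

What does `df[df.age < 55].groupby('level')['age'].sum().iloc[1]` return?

filter rows where age < 55:
      dept level  age
2    Sales    L3   51
3  Finance    L6   43
4    Legal    L3   48
5    Legal    L7   53
6  Finance    L4   23
7    Legal    L6   30
8    Legal    L7   46
group by level, sum of age:
level
L3    99
L4    23
L6    73
L7    99
Name: age, dtype: int64
Reading off the value at position 1, we get 23.

23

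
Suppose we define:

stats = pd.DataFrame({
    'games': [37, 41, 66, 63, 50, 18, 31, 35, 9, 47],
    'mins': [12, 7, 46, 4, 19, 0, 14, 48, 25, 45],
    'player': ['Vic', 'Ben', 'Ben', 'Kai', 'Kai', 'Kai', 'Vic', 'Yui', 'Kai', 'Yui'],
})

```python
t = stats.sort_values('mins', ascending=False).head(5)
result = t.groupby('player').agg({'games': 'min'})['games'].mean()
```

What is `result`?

sort by mins descending:
   games  mins player
7     35    48    Yui
2     66    46    Ben
9     47    45    Yui
8      9    25    Kai
4     50    19    Kai
6     31    14    Vic
0     37    12    Vic
1     41     7    Ben
3     63     4    Kai
5     18     0    Kai
take first 5 rows:
   games  mins player
7     35    48    Yui
2     66    46    Ben
9     47    45    Yui
8      9    25    Kai
4     50    19    Kai
group by player, min of games:
        games
player       
Ben        66
Kai         9
Yui        35
Then the mean of column 'games': 36.6666666667

36.6666666667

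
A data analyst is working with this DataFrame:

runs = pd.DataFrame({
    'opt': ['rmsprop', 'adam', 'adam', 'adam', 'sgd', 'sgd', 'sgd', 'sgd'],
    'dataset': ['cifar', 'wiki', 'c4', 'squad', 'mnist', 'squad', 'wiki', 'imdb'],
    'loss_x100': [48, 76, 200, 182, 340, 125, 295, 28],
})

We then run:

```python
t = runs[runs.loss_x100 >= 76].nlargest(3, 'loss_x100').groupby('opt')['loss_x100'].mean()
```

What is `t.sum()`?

filter rows where loss_x100 >= 76:
    opt dataset  loss_x100
1  adam    wiki         76
2  adam      c4        200
3  adam   squad        182
4   sgd   mnist        340
5   sgd   squad        125
6   sgd    wiki        295
take 3 rows with largest loss_x100:
    opt dataset  loss_x100
4   sgd   mnist        340
6   sgd    wiki        295
2  adam      c4        200
group by opt, mean of loss_x100:
opt
adam    200.0
sgd     317.5
Name: loss_x100, dtype: float64
Reading off the sum of the resulting series, we get 517.5.

517.5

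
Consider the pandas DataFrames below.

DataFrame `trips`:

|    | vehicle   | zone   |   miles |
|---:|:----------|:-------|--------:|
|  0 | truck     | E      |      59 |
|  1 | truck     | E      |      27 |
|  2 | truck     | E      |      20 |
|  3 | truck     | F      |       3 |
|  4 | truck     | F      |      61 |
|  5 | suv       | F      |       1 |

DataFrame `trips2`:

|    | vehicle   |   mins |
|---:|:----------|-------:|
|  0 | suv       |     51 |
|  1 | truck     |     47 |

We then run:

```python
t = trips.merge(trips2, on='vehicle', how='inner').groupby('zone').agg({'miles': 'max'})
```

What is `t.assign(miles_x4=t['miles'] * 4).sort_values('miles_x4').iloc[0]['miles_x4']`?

236

merge on 'vehicle' (how='inner') → 6 rows:
  vehicle zone  miles  mins
0   truck    E     59    47
1   truck    E     27    47
2   truck    E     20    47
3   truck    F      3    47
4   truck    F     61    47
5     suv    F      1    51
group by zone, max of miles:
      miles
zone       
E        59
F        61
add column miles_x4 = t['miles'] * 4:
      miles  miles_x4
zone                 
E        59       236
F        61       244
sort by miles_x4:
      miles  miles_x4
zone                 
E        59       236
F        61       244
The value at position 0, column 'miles_x4' is 236.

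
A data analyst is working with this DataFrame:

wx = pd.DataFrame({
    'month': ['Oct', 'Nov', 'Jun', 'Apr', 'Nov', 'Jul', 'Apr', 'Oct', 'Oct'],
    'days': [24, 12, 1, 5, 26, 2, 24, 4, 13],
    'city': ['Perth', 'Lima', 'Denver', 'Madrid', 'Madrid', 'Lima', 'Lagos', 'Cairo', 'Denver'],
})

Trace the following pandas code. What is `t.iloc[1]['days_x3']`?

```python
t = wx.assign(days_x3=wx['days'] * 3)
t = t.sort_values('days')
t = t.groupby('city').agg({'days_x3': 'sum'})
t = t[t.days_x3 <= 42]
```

add column days_x3 = wx['days'] * 3:
  month  days    city  days_x3
0   Oct    24   Perth       72
1   Nov    12    Lima       36
2   Jun     1  Denver        3
3   Apr     5  Madrid       15
4   Nov    26  Madrid       78
5   Jul     2    Lima        6
6   Apr    24   Lagos       72
7   Oct     4   Cairo       12
8   Oct    13  Denver       39
sort by days:
  month  days    city  days_x3
2   Jun     1  Denver        3
5   Jul     2    Lima        6
7   Oct     4   Cairo       12
3   Apr     5  Madrid       15
1   Nov    12    Lima       36
8   Oct    13  Denver       39
0   Oct    24   Perth       72
6   Apr    24   Lagos       72
4   Nov    26  Madrid       78
group by city, sum of days_x3:
        days_x3
city           
Cairo        12
Denver       42
Lagos        72
Lima         42
Madrid       93
Perth        72
filter rows where days_x3 <= 42:
        days_x3
city           
Cairo        12
Denver       42
Lima         42

42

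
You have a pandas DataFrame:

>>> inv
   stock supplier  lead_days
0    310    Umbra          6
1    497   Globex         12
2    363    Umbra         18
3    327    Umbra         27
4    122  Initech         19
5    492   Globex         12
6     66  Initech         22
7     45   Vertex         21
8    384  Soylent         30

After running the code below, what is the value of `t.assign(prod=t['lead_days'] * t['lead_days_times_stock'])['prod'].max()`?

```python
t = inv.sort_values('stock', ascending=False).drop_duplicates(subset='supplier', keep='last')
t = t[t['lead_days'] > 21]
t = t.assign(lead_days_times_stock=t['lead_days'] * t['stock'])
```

345600

sort by stock descending:
   stock supplier  lead_days
1    497   Globex         12
5    492   Globex         12
8    384  Soylent         30
2    363    Umbra         18
3    327    Umbra         27
0    310    Umbra          6
4    122  Initech         19
6     66  Initech         22
7     45   Vertex         21
drop duplicate supplier (keep=last):
   stock supplier  lead_days
5    492   Globex         12
8    384  Soylent         30
0    310    Umbra          6
6     66  Initech         22
7     45   Vertex         21
filter rows where lead_days > 21:
   stock supplier  lead_days
8    384  Soylent         30
6     66  Initech         22
add column lead_days_times_stock = t['lead_days'] * t['stock']:
   stock supplier  lead_days  lead_days_times_stock
8    384  Soylent         30                  11520
6     66  Initech         22                   1452
add column prod = t['lead_days'] * t['lead_days_times_stock']:
   stock supplier  lead_days  lead_days_times_stock    prod
8    384  Soylent         30                  11520  345600
6     66  Initech         22                   1452   31944
The max of column 'prod' is 345600.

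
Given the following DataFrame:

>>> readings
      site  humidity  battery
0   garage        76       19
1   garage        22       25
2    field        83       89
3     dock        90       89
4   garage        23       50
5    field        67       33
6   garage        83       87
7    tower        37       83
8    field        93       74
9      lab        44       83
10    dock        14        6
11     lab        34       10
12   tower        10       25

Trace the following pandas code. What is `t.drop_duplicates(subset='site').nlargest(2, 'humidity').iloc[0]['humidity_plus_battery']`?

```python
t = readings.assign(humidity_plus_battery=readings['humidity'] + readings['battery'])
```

add column humidity_plus_battery = readings['humidity'] + readings['battery']:
      site  humidity  battery  humidity_plus_battery
0   garage        76       19                     95
1   garage        22       25                     47
2    field        83       89                    172
3     dock        90       89                    179
4   garage        23       50                     73
5    field        67       33                    100
6   garage        83       87                    170
7    tower        37       83                    120
8    field        93       74                    167
9      lab        44       83                    127
10    dock        14        6                     20
11     lab        34       10                     44
12   tower        10       25                     35
drop duplicate site (keep=first):
     site  humidity  battery  humidity_plus_battery
0  garage        76       19                     95
2   field        83       89                    172
3    dock        90       89                    179
7   tower        37       83                    120
9     lab        44       83                    127
take 2 rows with largest humidity:
    site  humidity  battery  humidity_plus_battery
3   dock        90       89                    179
2  field        83       89                    172
value at position 0, column 'humidity_plus_battery' → 179

179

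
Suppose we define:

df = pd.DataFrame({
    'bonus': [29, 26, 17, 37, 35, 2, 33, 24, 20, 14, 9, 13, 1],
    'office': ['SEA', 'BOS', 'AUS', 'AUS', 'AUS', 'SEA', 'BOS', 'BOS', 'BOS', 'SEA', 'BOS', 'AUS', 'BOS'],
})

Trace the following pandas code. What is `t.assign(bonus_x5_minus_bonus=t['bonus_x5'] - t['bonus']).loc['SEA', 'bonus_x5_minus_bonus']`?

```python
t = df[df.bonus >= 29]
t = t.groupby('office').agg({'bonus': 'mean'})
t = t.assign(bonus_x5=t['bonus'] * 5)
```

filter rows where bonus >= 29:
   bonus office
0     29    SEA
3     37    AUS
4     35    AUS
6     33    BOS
group by office, mean of bonus:
        bonus
office       
AUS      36.0
BOS      33.0
SEA      29.0
add column bonus_x5 = t['bonus'] * 5:
        bonus  bonus_x5
office                 
AUS      36.0     180.0
BOS      33.0     165.0
SEA      29.0     145.0
add column bonus_x5_minus_bonus = t['bonus_x5'] - t['bonus']:
        bonus  bonus_x5  bonus_x5_minus_bonus
office                                       
AUS      36.0     180.0                 144.0
BOS      33.0     165.0                 132.0
SEA      29.0     145.0                 116.0

116.0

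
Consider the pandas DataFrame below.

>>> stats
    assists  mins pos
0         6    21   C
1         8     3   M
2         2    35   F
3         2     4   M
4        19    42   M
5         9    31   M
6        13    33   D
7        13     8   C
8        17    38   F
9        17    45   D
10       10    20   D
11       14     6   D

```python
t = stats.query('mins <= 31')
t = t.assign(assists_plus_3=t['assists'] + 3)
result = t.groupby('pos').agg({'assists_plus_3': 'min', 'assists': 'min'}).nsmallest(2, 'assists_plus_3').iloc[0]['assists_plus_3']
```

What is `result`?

filter rows where mins <= 31:
    assists  mins pos
0         6    21   C
1         8     3   M
3         2     4   M
5         9    31   M
7        13     8   C
10       10    20   D
11       14     6   D
add column assists_plus_3 = t['assists'] + 3:
    assists  mins pos  assists_plus_3
0         6    21   C               9
1         8     3   M              11
3         2     4   M               5
5         9    31   M              12
7        13     8   C              16
10       10    20   D              13
11       14     6   D              17
group by pos: min(assists_plus_3), min(assists):
     assists_plus_3  assists
pos                         
C                 9        6
D                13       10
M                 5        2
take 2 rows with smallest assists_plus_3:
     assists_plus_3  assists
pos                         
M                 5        2
C                 9        6

5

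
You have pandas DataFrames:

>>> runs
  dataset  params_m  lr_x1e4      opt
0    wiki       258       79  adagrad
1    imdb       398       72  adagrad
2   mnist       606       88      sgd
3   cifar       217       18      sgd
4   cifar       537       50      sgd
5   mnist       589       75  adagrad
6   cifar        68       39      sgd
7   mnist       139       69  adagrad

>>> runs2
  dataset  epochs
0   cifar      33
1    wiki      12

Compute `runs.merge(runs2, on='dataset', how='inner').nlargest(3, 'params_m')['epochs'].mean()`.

merge on 'dataset' (how='inner') → 4 rows:
  dataset  params_m  lr_x1e4      opt  epochs
0    wiki       258       79  adagrad      12
1   cifar       217       18      sgd      33
2   cifar       537       50      sgd      33
3   cifar        68       39      sgd      33
take 3 rows with largest params_m:
  dataset  params_m  lr_x1e4      opt  epochs
2   cifar       537       50      sgd      33
0    wiki       258       79  adagrad      12
1   cifar       217       18      sgd      33
Reading off the mean of column 'epochs', we get 26.0.

26.0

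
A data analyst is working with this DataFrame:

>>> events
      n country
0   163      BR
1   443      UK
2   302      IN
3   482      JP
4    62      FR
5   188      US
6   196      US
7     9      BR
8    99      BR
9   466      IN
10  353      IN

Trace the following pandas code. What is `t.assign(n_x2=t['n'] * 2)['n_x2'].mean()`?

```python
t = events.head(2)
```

606.0

take first 2 rows:
     n country
0  163      BR
1  443      UK
add column n_x2 = t['n'] * 2:
     n country  n_x2
0  163      BR   326
1  443      UK   886
The mean of column 'n_x2' is 606.0.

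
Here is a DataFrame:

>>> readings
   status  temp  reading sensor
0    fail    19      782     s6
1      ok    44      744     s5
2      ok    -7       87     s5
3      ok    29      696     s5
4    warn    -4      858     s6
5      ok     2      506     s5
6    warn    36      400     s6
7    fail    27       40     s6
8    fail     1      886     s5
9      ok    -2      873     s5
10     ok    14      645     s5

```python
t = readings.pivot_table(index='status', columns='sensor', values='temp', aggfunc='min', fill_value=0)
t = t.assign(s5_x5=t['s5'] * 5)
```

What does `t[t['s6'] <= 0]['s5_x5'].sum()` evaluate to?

pivot: rows=status, cols=sensor, min(temp):
sensor  s5  s6
status        
fail     1  19
ok      -7   0
warn     0  -4
add column s5_x5 = t['s5'] * 5:
sensor  s5  s6  s5_x5
status               
fail     1  19      5
ok      -7   0    -35
warn     0  -4      0
filter rows where s6 <= 0:
sensor  s5  s6  s5_x5
status               
ok      -7   0    -35
warn     0  -4      0
Hence -35.

-35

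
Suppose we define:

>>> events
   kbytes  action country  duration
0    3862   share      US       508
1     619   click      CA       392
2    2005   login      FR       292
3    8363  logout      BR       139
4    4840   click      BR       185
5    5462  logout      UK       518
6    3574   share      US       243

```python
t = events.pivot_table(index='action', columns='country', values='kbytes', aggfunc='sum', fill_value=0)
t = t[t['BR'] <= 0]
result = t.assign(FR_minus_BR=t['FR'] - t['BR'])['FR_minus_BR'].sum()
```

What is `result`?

pivot: rows=action, cols=country, sum(kbytes):
country    BR   CA    FR    UK    US
action                              
click    4840  619     0     0     0
login       0    0  2005     0     0
logout   8363    0     0  5462     0
share       0    0     0     0  7436
filter rows where BR <= 0:
country  BR  CA    FR  UK    US
action                         
login     0   0  2005   0     0
share     0   0     0   0  7436
add column FR_minus_BR = t['FR'] - t['BR']:
country  BR  CA    FR  UK    US  FR_minus_BR
action                                      
login     0   0  2005   0     0         2005
share     0   0     0   0  7436            0
Taking the sum of column 'FR_minus_BR' gives 2005.

2005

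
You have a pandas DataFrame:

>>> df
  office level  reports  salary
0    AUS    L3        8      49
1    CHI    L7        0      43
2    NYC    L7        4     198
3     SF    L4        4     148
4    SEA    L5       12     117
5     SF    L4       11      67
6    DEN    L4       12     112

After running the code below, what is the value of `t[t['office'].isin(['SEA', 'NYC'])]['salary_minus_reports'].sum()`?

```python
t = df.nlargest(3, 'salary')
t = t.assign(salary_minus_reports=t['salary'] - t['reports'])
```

299

take 3 rows with largest salary:
  office level  reports  salary
2    NYC    L7        4     198
3     SF    L4        4     148
4    SEA    L5       12     117
add column salary_minus_reports = t['salary'] - t['reports']:
  office level  reports  salary  salary_minus_reports
2    NYC    L7        4     198                   194
3     SF    L4        4     148                   144
4    SEA    L5       12     117                   105
filter rows where office in ['SEA', 'NYC']:
  office level  reports  salary  salary_minus_reports
2    NYC    L7        4     198                   194
4    SEA    L5       12     117                   105
Reading off the sum of column 'salary_minus_reports', we get 299.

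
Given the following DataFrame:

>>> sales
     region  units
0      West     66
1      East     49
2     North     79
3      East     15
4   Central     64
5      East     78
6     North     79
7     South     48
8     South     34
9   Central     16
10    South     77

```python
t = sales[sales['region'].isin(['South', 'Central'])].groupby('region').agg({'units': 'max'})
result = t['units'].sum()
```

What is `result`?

filter rows where region in ['South', 'Central']:
     region  units
4   Central     64
7     South     48
8     South     34
9   Central     16
10    South     77
group by region, max of units:
         units
region        
Central     64
South       77

141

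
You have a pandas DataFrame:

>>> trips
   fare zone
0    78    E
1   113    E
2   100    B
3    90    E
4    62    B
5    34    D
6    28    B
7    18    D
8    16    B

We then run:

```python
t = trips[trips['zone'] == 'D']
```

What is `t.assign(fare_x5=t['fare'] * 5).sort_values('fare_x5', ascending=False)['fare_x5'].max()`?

170

filter rows where zone == 'D':
   fare zone
5    34    D
7    18    D
add column fare_x5 = t['fare'] * 5:
   fare zone  fare_x5
5    34    D      170
7    18    D       90
sort by fare_x5 descending:
   fare zone  fare_x5
5    34    D      170
7    18    D       90
Taking the max of column 'fare_x5' gives 170.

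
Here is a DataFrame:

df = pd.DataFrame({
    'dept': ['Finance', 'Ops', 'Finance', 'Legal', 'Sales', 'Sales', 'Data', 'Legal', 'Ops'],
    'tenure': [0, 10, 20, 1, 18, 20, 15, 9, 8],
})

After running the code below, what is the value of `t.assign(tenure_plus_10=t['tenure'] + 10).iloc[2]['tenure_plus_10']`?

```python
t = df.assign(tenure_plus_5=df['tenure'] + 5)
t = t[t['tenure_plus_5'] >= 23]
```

add column tenure_plus_5 = df['tenure'] + 5:
      dept  tenure  tenure_plus_5
0  Finance       0              5
1      Ops      10             15
2  Finance      20             25
3    Legal       1              6
4    Sales      18             23
5    Sales      20             25
6     Data      15             20
7    Legal       9             14
8      Ops       8             13
filter rows where tenure_plus_5 >= 23:
      dept  tenure  tenure_plus_5
2  Finance      20             25
4    Sales      18             23
5    Sales      20             25
add column tenure_plus_10 = t['tenure'] + 10:
      dept  tenure  tenure_plus_5  tenure_plus_10
2  Finance      20             25              30
4    Sales      18             23              28
5    Sales      20             25              30
Hence 30.

30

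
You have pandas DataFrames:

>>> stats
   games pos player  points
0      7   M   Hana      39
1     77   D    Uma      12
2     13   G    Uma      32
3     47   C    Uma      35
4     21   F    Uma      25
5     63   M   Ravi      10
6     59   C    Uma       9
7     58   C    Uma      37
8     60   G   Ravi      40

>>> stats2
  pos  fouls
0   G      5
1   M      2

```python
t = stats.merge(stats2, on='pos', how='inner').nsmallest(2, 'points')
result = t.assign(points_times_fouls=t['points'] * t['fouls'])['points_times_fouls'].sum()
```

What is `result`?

merge on 'pos' (how='inner') → 4 rows:
   games pos player  points  fouls
0      7   M   Hana      39      2
1     13   G    Uma      32      5
2     63   M   Ravi      10      2
3     60   G   Ravi      40      5
take 2 rows with smallest points:
   games pos player  points  fouls
2     63   M   Ravi      10      2
1     13   G    Uma      32      5
add column points_times_fouls = t['points'] * t['fouls']:
   games pos player  points  fouls  points_times_fouls
2     63   M   Ravi      10      2                  20
1     13   G    Uma      32      5                 160

180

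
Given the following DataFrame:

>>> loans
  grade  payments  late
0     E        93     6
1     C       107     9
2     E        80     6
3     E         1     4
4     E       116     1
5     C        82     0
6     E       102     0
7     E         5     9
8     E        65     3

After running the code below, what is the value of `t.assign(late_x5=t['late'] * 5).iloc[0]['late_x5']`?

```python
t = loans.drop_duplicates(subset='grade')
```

drop duplicate grade (keep=first):
  grade  payments  late
0     E        93     6
1     C       107     9
add column late_x5 = t['late'] * 5:
  grade  payments  late  late_x5
0     E        93     6       30
1     C       107     9       45

30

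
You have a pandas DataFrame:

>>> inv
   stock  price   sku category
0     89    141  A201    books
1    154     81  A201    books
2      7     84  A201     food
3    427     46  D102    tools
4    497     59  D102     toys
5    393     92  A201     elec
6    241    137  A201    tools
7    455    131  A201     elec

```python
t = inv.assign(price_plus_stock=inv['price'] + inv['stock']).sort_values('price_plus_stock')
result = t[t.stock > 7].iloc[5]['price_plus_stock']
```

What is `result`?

add column price_plus_stock = inv['price'] + inv['stock']:
   stock  price   sku category  price_plus_stock
0     89    141  A201    books               230
1    154     81  A201    books               235
2      7     84  A201     food                91
3    427     46  D102    tools               473
4    497     59  D102     toys               556
5    393     92  A201     elec               485
6    241    137  A201    tools               378
7    455    131  A201     elec               586
sort by price_plus_stock:
   stock  price   sku category  price_plus_stock
2      7     84  A201     food                91
0     89    141  A201    books               230
1    154     81  A201    books               235
6    241    137  A201    tools               378
3    427     46  D102    tools               473
5    393     92  A201     elec               485
4    497     59  D102     toys               556
7    455    131  A201     elec               586
filter rows where stock > 7:
   stock  price   sku category  price_plus_stock
0     89    141  A201    books               230
1    154     81  A201    books               235
6    241    137  A201    tools               378
3    427     46  D102    tools               473
5    393     92  A201     elec               485
4    497     59  D102     toys               556
7    455    131  A201     elec               586

556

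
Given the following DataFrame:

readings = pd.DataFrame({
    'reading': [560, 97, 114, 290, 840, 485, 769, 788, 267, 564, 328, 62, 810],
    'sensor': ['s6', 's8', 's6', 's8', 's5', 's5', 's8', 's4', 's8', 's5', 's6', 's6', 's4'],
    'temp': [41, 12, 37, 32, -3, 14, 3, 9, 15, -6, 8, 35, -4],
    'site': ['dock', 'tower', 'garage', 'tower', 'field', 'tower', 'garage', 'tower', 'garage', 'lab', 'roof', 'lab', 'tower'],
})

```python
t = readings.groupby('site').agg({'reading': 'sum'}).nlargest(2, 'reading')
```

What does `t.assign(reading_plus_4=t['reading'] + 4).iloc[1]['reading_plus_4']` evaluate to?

1154

group by site, sum of reading:
        reading
site           
dock        560
field       840
garage     1150
lab         626
roof        328
tower      2470
take 2 rows with largest reading:
        reading
site           
tower      2470
garage     1150
add column reading_plus_4 = t['reading'] + 4:
        reading  reading_plus_4
site                           
tower      2470            2474
garage     1150            1154
Reading off the value at position 1, column 'reading_plus_4', we get 1154.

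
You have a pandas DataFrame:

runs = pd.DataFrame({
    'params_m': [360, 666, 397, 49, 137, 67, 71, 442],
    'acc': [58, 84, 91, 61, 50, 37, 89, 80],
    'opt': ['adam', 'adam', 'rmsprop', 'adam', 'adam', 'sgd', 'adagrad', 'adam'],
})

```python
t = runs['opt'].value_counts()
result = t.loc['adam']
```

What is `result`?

5

value_counts of opt:
opt
adam       5
rmsprop    1
sgd        1
adagrad    1
Name: count, dtype: int64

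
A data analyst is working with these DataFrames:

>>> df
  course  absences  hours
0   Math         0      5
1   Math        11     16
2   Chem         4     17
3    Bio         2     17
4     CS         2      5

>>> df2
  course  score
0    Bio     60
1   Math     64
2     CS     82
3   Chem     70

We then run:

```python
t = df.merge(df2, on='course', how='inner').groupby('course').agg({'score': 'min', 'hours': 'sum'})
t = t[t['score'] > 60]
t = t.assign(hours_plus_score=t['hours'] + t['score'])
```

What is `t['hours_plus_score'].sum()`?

merge on 'course' (how='inner') → 5 rows:
  course  absences  hours  score
0   Math         0      5     64
1   Math        11     16     64
2   Chem         4     17     70
3    Bio         2     17     60
4     CS         2      5     82
group by course: min(score), sum(hours):
        score  hours
course              
Bio        60     17
CS         82      5
Chem       70     17
Math       64     21
filter rows where score > 60:
        score  hours
course              
CS         82      5
Chem       70     17
Math       64     21
add column hours_plus_score = t['hours'] + t['score']:
        score  hours  hours_plus_score
course                                
CS         82      5                87
Chem       70     17                87
Math       64     21                85
Taking the sum of column 'hours_plus_score' gives 259.

259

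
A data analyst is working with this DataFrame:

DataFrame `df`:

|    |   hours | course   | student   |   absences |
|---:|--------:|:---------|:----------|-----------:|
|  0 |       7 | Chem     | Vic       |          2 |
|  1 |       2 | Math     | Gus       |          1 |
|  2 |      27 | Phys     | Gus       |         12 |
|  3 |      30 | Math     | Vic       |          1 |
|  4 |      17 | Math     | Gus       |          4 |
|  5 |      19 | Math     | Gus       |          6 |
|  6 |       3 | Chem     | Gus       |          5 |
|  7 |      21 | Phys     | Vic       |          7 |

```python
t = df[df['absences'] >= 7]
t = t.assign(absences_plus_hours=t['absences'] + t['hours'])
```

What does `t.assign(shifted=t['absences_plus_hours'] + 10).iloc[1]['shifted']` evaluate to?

38

filter rows where absences >= 7:
   hours course student  absences
2     27   Phys     Gus        12
7     21   Phys     Vic         7
add column absences_plus_hours = t['absences'] + t['hours']:
   hours course student  absences  absences_plus_hours
2     27   Phys     Gus        12                   39
7     21   Phys     Vic         7                   28
add column shifted = t['absences_plus_hours'] + 10:
   hours course student  absences  absences_plus_hours  shifted
2     27   Phys     Gus        12                   39       49
7     21   Phys     Vic         7                   28       38
The value at position 1, column 'shifted' is 38.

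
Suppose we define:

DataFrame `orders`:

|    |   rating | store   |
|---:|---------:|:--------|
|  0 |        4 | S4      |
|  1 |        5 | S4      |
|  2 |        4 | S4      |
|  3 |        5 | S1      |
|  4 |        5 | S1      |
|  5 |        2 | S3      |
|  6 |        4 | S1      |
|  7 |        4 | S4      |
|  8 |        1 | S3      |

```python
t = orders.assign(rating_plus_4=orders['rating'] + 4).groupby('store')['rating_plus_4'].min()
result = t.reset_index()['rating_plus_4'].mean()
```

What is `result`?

7.0

add column rating_plus_4 = orders['rating'] + 4:
   rating store  rating_plus_4
0       4    S4              8
1       5    S4              9
2       4    S4              8
3       5    S1              9
4       5    S1              9
5       2    S3              6
6       4    S1              8
7       4    S4              8
8       1    S3              5
group by store, min of rating_plus_4:
store
S1    8
S3    5
S4    8
Name: rating_plus_4, dtype: int64
reset_index():
  store  rating_plus_4
0    S1              8
1    S3              5
2    S4              8
Finally, mean of column 'rating_plus_4' = 7.0.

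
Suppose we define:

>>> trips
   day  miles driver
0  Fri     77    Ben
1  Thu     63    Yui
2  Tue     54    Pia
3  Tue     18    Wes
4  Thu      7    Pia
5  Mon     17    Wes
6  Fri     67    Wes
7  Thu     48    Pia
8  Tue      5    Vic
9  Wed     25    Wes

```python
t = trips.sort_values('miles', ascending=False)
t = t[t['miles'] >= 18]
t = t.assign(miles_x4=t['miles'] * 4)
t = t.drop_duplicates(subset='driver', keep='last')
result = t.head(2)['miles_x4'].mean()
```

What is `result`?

280.0

sort by miles descending:
   day  miles driver
0  Fri     77    Ben
6  Fri     67    Wes
1  Thu     63    Yui
2  Tue     54    Pia
7  Thu     48    Pia
9  Wed     25    Wes
3  Tue     18    Wes
5  Mon     17    Wes
4  Thu      7    Pia
8  Tue      5    Vic
filter rows where miles >= 18:
   day  miles driver
0  Fri     77    Ben
6  Fri     67    Wes
1  Thu     63    Yui
2  Tue     54    Pia
7  Thu     48    Pia
9  Wed     25    Wes
3  Tue     18    Wes
add column miles_x4 = t['miles'] * 4:
   day  miles driver  miles_x4
0  Fri     77    Ben       308
6  Fri     67    Wes       268
1  Thu     63    Yui       252
2  Tue     54    Pia       216
7  Thu     48    Pia       192
9  Wed     25    Wes       100
3  Tue     18    Wes        72
drop duplicate driver (keep=last):
   day  miles driver  miles_x4
0  Fri     77    Ben       308
1  Thu     63    Yui       252
7  Thu     48    Pia       192
3  Tue     18    Wes        72
take first 2 rows:
   day  miles driver  miles_x4
0  Fri     77    Ben       308
1  Thu     63    Yui       252
Reading off the mean of column 'miles_x4', we get 280.0.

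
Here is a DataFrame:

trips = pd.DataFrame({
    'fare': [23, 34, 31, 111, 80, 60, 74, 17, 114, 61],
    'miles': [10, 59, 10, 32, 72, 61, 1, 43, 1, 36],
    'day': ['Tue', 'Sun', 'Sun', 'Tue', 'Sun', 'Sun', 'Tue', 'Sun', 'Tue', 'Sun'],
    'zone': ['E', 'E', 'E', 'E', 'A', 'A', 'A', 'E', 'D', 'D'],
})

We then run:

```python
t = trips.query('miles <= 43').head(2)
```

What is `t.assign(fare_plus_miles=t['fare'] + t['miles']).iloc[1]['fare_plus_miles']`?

41

filter rows where miles <= 43:
   fare  miles  day zone
0    23     10  Tue    E
2    31     10  Sun    E
3   111     32  Tue    E
6    74      1  Tue    A
7    17     43  Sun    E
8   114      1  Tue    D
9    61     36  Sun    D
take first 2 rows:
   fare  miles  day zone
0    23     10  Tue    E
2    31     10  Sun    E
add column fare_plus_miles = t['fare'] + t['miles']:
   fare  miles  day zone  fare_plus_miles
0    23     10  Tue    E               33
2    31     10  Sun    E               41
Finally, value at position 1, column 'fare_plus_miles' = 41.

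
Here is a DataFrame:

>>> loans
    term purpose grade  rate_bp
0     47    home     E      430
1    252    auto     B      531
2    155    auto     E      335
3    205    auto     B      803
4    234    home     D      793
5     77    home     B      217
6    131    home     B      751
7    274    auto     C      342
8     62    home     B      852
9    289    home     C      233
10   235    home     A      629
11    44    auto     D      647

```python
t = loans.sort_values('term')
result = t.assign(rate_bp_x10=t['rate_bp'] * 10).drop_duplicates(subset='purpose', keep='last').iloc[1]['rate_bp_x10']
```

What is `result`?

2330

sort by term:
    term purpose grade  rate_bp
11    44    auto     D      647
0     47    home     E      430
8     62    home     B      852
5     77    home     B      217
6    131    home     B      751
2    155    auto     E      335
3    205    auto     B      803
4    234    home     D      793
10   235    home     A      629
1    252    auto     B      531
7    274    auto     C      342
9    289    home     C      233
add column rate_bp_x10 = t['rate_bp'] * 10:
    term purpose grade  rate_bp  rate_bp_x10
11    44    auto     D      647         6470
0     47    home     E      430         4300
8     62    home     B      852         8520
5     77    home     B      217         2170
6    131    home     B      751         7510
2    155    auto     E      335         3350
3    205    auto     B      803         8030
4    234    home     D      793         7930
10   235    home     A      629         6290
1    252    auto     B      531         5310
7    274    auto     C      342         3420
9    289    home     C      233         2330
drop duplicate purpose (keep=last):
   term purpose grade  rate_bp  rate_bp_x10
7   274    auto     C      342         3420
9   289    home     C      233         2330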